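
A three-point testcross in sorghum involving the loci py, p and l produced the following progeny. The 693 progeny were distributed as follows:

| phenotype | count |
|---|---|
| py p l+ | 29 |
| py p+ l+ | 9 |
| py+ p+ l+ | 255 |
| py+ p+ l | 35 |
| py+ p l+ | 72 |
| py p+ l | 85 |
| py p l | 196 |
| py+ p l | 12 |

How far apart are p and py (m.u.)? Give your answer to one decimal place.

25.7 m.u.

The two most frequent reciprocal classes, py p l and py+ p+ l+, are the parental types, so the F1 was py p l / py+ p+ l+.
The two rarest classes, py+ p l and py p+ l+, are the double crossovers. Comparing them with the parentals, only the py allele has switched, so py is the middle locus and the order is p – py – l.
Crossovers in the p–py interval produce the single-crossover classes py p+ l and py+ p l+ (85 + 72 = 157) plus the double crossovers (21).
RF(p–py) = (157 + 21) / 693 = 178/693 = 0.2569 → 25.7 m.u.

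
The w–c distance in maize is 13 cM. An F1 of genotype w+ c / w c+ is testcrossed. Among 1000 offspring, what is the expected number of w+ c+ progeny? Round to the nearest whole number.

65

A map distance of 13 cM corresponds to a recombination frequency of 0.130.
The F1 is w+ c / w c+, so w+ c+ is a recombinant gamete class with expected frequency r/2 = 0.130/2 = 0.0650.
Expected number = 0.0650 × 1000 = 65.00 ≈ 65.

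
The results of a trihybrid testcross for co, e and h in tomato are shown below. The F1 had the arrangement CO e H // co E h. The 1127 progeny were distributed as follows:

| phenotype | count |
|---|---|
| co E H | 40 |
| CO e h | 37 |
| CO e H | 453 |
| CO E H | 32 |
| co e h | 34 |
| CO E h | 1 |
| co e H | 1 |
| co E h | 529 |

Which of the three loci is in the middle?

The two rarest classes, co e H and CO E h, are the double crossovers. Comparing them with the parentals, only the co allele has switched, so co is the middle locus and the order is e – co – h.

co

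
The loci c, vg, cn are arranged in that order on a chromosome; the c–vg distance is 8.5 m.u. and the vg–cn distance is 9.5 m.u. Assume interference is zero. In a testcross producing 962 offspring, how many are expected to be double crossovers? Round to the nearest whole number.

8

Map distances give recombination frequencies of 0.085 and 0.095 for the two intervals.
With no interference, expected double-crossover frequency = 0.085 × 0.095 = 0.00808.
Expected number = 0.00808 × 962 = 7.77 ≈ 8.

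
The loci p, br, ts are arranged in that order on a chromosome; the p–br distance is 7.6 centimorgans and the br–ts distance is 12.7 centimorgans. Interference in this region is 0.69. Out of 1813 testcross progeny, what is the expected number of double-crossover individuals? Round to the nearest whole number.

5

Map distances give recombination frequencies of 0.076 and 0.127 for the two intervals.
With interference 0.69 (so coincidence = 0.31), expected double-crossover frequency = 0.076 × 0.127 × 0.31 = 0.00299.
Expected number = 0.00299 × 1813 = 5.42 ≈ 5.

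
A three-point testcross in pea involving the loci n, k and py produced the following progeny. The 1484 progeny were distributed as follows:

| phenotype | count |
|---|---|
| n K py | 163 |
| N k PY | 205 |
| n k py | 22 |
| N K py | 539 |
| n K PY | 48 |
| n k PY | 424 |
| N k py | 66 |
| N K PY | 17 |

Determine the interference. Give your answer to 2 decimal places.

0.07

The two most frequent reciprocal classes, n k PY and N K py, are the parental types, so the F1 was n k PY / N K py.
The two rarest classes, n k py and N K PY, are the double crossovers. Comparing them with the parentals, only the py allele has switched, so py is the middle locus and the order is n – py – k.
n–py: (368 + 39)/1484 = 0.2743; py–k: (114 + 39)/1484 = 0.1031.
Expected DCO frequency = 0.2743 × 0.1031 ≈ 0.02828; observed = 39/1484 ≈ 0.02628.
Coefficient of coincidence = 0.02628/0.02828 ≈ 0.93; interference = 1 − 0.93 = 0.07.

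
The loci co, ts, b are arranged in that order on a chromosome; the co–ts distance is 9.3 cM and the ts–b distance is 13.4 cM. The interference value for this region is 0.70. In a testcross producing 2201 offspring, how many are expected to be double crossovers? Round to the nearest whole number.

8

Map distances give recombination frequencies of 0.093 and 0.134 for the two intervals.
With interference 0.70 (so coincidence = 0.30), expected double-crossover frequency = 0.093 × 0.134 × 0.30 = 0.00374.
Expected number = 0.00374 × 2201 = 8.23 ≈ 8.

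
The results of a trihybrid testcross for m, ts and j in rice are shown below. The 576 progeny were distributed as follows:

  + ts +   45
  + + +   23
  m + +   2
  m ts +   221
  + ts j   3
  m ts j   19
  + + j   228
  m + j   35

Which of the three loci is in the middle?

ts

The two most frequent reciprocal classes, m ts + and + + j, are the parental types, so the F1 was m ts + / + + j.
The two rarest classes, m + + and + ts j, are the double crossovers. Comparing them with the parentals, only the ts allele has switched, so ts is the middle locus and the order is m – ts – j.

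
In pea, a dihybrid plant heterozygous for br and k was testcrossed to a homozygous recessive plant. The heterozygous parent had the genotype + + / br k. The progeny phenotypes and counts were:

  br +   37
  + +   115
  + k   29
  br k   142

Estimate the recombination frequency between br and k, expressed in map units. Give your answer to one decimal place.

20.4 map units

The recombinant classes are + k and br +: 29 + 37 = 66.
Recombination frequency = 66/323 = 0.2043 ≈ 20.4%, i.e. 20.4 map units.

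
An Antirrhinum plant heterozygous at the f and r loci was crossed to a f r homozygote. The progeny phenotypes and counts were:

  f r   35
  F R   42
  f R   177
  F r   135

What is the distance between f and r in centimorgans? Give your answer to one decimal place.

19.8 centimorgans

The two most frequent classes, F r (135) and f R (177), are the parental types, so the F1 was F r / f R.
The recombinant classes are F R and f r: 42 + 35 = 77.
Recombination frequency = 77/389 = 0.1979 ≈ 19.8%, i.e. 19.8 centimorgans.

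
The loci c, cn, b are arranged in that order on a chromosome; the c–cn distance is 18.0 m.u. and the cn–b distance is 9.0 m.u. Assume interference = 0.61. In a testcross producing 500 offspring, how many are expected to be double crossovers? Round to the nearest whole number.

Map distances give recombination frequencies of 0.180 and 0.090 for the two intervals.
With interference 0.61 (so coincidence = 0.39), expected double-crossover frequency = 0.180 × 0.090 × 0.39 = 0.00632.
Expected number = 0.00632 × 500 = 3.16 ≈ 3.

3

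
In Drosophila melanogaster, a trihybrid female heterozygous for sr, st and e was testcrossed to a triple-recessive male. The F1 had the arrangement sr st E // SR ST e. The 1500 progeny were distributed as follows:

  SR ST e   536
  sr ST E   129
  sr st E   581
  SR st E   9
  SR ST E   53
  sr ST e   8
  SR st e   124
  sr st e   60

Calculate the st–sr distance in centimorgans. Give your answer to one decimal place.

The two rarest classes, SR st E and sr ST e, are the double crossovers. Comparing them with the parentals, only the sr allele has switched, so sr is the middle locus and the order is st – sr – e.
Crossovers in the st–sr interval produce the single-crossover classes sr ST E and SR st e (129 + 124 = 253) plus the double crossovers (17).
RF(st–sr) = (253 + 17) / 1500 = 270/1500 = 0.1800 → 18.0 centimorgans.

18.0 centimorgans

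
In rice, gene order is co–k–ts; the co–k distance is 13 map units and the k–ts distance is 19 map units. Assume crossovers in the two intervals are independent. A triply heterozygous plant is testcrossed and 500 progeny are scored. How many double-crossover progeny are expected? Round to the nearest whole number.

Map distances give recombination frequencies of 0.130 and 0.190 for the two intervals.
With no interference, expected double-crossover frequency = 0.130 × 0.190 = 0.02470.
Expected number = 0.02470 × 500 = 12.35 ≈ 12.

12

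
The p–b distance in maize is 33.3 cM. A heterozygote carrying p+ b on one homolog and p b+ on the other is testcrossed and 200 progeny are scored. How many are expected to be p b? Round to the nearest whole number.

33

A map distance of 33.3 cM corresponds to a recombination frequency of 0.333.
The F1 is p+ b / p b+, so p b is a recombinant gamete class with expected frequency r/2 = 0.333/2 = 0.1665.
Expected number = 0.1665 × 200 = 33.30 ≈ 33.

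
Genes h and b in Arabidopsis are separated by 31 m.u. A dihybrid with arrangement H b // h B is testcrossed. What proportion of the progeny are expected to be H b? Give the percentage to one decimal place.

34.5%

A map distance of 31 m.u. corresponds to a recombination frequency of 0.310.
The F1 is H b / h B, so H b is a parental gamete class with expected frequency (1 − r)/2 = 0.690/2 = 0.3450.
That is 0.3450 = 34.5% of the progeny.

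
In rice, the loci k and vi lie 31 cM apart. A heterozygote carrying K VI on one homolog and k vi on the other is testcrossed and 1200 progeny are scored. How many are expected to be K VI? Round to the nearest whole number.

A map distance of 31 cM corresponds to a recombination frequency of 0.310.
The F1 is K VI / k vi, so K VI is a parental gamete class with expected frequency (1 − r)/2 = 0.690/2 = 0.3450.
Expected number = 0.3450 × 1200 = 414.00 ≈ 414.

414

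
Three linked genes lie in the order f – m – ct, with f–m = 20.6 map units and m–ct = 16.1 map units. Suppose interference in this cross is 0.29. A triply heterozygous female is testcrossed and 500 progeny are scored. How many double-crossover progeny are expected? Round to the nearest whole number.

Map distances give recombination frequencies of 0.206 and 0.161 for the two intervals.
With interference 0.29 (so coincidence = 0.71), expected double-crossover frequency = 0.206 × 0.161 × 0.71 = 0.02355.
Expected number = 0.02355 × 500 = 11.77 ≈ 12.

12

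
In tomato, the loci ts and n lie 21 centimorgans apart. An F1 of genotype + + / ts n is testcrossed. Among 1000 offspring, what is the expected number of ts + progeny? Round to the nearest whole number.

105

A map distance of 21 centimorgans corresponds to a recombination frequency of 0.210.
The F1 is + + / ts n, so ts + is a recombinant gamete class with expected frequency r/2 = 0.210/2 = 0.1050.
Expected number = 0.1050 × 1000 = 105.00 ≈ 105.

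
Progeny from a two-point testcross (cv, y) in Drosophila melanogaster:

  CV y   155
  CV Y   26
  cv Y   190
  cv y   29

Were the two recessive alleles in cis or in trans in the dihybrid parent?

trans

The two most frequent classes are CV y (155) and cv Y (190); these are the parental (non-recombinant) types.
So the F1 carried CV y on one chromosome and cv Y on the other — the recessive alleles are on opposite chromosomes (trans / repulsion).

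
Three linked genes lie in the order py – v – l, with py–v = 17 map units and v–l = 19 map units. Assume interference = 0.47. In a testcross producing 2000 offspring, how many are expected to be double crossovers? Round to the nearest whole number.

34

Map distances give recombination frequencies of 0.170 and 0.190 for the two intervals.
With interference 0.47 (so coincidence = 0.53), expected double-crossover frequency = 0.170 × 0.190 × 0.53 = 0.01712.
Expected number = 0.01712 × 2000 = 34.24 ≈ 34.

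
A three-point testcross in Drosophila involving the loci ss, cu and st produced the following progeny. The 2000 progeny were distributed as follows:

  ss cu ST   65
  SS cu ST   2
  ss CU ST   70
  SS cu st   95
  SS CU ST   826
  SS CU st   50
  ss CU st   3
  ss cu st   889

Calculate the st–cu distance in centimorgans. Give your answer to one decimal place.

6.0 centimorgans

The two most frequent reciprocal classes, SS CU ST and ss cu st, are the parental types, so the F1 was SS CU ST / ss cu st.
The two rarest classes, SS cu ST and ss CU st, are the double crossovers. Comparing them with the parentals, only the cu allele has switched, so cu is the middle locus and the order is st – cu – ss.
Crossovers in the st–cu interval produce the single-crossover classes SS CU st and ss cu ST (50 + 65 = 115) plus the double crossovers (5).
RF(st–cu) = (115 + 5) / 2000 = 120/2000 = 0.0600 → 6.0 centimorgans.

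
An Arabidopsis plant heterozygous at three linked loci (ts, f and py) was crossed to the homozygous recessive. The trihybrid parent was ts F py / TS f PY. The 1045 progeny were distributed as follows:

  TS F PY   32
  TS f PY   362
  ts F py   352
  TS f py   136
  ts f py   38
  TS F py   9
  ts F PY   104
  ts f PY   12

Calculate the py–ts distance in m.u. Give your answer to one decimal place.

25.0 m.u.

The two rarest classes, TS F py and ts f PY, are the double crossovers. Comparing them with the parentals, only the ts allele has switched, so ts is the middle locus and the order is py – ts – f.
Crossovers in the py–ts interval produce the single-crossover classes ts F PY and TS f py (104 + 136 = 240) plus the double crossovers (21).
RF(py–ts) = (240 + 21) / 1045 = 261/1045 = 0.2498 → 25.0 m.u.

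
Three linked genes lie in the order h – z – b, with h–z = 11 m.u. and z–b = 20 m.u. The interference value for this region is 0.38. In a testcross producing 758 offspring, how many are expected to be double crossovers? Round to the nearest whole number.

Map distances give recombination frequencies of 0.110 and 0.200 for the two intervals.
With interference 0.38 (so coincidence = 0.62), expected double-crossover frequency = 0.110 × 0.200 × 0.62 = 0.01364.
Expected number = 0.01364 × 758 = 10.34 ≈ 10.

10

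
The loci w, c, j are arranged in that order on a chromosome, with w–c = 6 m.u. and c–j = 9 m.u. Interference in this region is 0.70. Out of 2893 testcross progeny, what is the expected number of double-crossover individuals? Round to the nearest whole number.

Map distances give recombination frequencies of 0.060 and 0.090 for the two intervals.
With interference 0.70 (so coincidence = 0.30), expected double-crossover frequency = 0.060 × 0.090 × 0.30 = 0.00162.
Expected number = 0.00162 × 2893 = 4.69 ≈ 5.

5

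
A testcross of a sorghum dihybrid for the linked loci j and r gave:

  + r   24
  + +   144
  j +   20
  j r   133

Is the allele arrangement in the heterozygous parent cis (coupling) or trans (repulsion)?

The two most frequent classes are + + (144) and j r (133); these are the parental (non-recombinant) types.
So the F1 carried + + on one chromosome and j r on the other — the recessive alleles are on the same chromosome (cis / coupling).

cis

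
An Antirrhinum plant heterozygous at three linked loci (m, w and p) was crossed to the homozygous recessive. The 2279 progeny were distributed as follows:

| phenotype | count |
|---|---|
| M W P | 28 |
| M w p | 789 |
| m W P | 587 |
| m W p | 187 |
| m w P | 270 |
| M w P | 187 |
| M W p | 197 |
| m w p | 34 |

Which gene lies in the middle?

The two most frequent reciprocal classes, m W P and M w p, are the parental types, so the F1 was m W P / M w p.
The two rarest classes, M W P and m w p, are the double crossovers. Comparing them with the parentals, only the m allele has switched, so m is the middle locus and the order is w – m – p.

m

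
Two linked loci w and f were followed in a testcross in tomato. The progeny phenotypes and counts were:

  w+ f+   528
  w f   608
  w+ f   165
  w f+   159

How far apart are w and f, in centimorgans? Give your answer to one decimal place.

The two most frequent classes, w+ f+ (528) and w f (608), are the parental types, so the F1 was w+ f+ / w f.
The recombinant classes are w+ f and w f+: 165 + 159 = 324.
Recombination frequency = 324/1460 = 0.2219 ≈ 22.2%, i.e. 22.2 centimorgans.

22.2 centimorgans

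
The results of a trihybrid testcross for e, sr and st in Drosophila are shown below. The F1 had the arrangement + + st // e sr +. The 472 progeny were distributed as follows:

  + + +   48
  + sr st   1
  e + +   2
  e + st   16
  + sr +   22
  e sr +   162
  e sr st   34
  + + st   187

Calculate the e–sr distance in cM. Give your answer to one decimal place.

The two rarest classes, + sr st and e + +, are the double crossovers. Comparing them with the parentals, only the sr allele has switched, so sr is the middle locus and the order is e – sr – st.
Crossovers in the e–sr interval produce the single-crossover classes e + st and + sr + (16 + 22 = 38) plus the double crossovers (3).
RF(e–sr) = (38 + 3) / 472 = 41/472 = 0.0869 → 8.7 cM.

8.7 cM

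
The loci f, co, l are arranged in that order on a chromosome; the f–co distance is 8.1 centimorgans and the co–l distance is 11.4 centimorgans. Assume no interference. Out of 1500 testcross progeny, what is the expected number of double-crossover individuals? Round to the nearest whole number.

14

Map distances give recombination frequencies of 0.081 and 0.114 for the two intervals.
With no interference, expected double-crossover frequency = 0.081 × 0.114 = 0.00923.
Expected number = 0.00923 × 1500 = 13.85 ≈ 14.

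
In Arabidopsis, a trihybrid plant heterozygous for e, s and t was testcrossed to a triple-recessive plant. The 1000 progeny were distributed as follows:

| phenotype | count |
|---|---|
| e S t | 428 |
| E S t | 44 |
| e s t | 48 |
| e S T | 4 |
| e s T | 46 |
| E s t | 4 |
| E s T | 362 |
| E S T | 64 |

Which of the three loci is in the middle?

t

The two most frequent reciprocal classes, e S t and E s T, are the parental types, so the F1 was e S t / E s T.
The two rarest classes, e S T and E s t, are the double crossovers. Comparing them with the parentals, only the t allele has switched, so t is the middle locus and the order is e – t – s.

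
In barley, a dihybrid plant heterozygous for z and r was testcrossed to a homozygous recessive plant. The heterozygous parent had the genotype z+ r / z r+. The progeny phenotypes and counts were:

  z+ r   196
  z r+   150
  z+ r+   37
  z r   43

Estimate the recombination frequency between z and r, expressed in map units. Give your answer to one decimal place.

18.8 map units

The recombinant classes are z+ r+ and z r: 37 + 43 = 80.
Recombination frequency = 80/426 = 0.1878 ≈ 18.8%, i.e. 18.8 map units.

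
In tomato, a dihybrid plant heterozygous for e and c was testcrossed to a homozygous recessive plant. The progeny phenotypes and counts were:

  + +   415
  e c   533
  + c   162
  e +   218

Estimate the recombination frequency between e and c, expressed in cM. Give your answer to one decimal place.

The two most frequent classes, + + (415) and e c (533), are the parental types, so the F1 was + + / e c.
The recombinant classes are + c and e +: 162 + 218 = 380.
Recombination frequency = 380/1328 = 0.2861 ≈ 28.6%, i.e. 28.6 cM.

28.6 cM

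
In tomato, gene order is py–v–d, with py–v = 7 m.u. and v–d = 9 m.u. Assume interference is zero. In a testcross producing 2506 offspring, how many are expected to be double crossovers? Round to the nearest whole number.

Map distances give recombination frequencies of 0.070 and 0.090 for the two intervals.
With no interference, expected double-crossover frequency = 0.070 × 0.090 = 0.00630.
Expected number = 0.00630 × 2506 = 15.79 ≈ 16.

16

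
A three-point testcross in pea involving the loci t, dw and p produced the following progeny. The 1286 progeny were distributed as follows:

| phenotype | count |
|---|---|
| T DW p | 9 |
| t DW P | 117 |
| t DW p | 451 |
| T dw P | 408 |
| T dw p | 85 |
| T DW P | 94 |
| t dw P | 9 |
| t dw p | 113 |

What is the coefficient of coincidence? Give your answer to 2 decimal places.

The two most frequent reciprocal classes, t DW p and T dw P, are the parental types, so the F1 was t DW p / T dw P.
The two rarest classes, T DW p and t dw P, are the double crossovers. Comparing them with the parentals, only the t allele has switched, so t is the middle locus and the order is p – t – dw.
p–t: (202 + 18)/1286 = 0.1711; t–dw: (207 + 18)/1286 = 0.1750.
Expected DCO frequency = 0.1711 × 0.1750 ≈ 0.02994; observed = 18/1286 ≈ 0.01400.
Coefficient of coincidence = 0.01400/0.02994 ≈ 0.47.

0.47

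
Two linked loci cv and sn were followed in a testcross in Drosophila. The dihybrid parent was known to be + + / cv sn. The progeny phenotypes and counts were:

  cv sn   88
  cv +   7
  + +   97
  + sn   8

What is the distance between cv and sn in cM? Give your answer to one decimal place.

The recombinant classes are + sn and cv +: 8 + 7 = 15.
Recombination frequency = 15/200 = 0.0750 ≈ 7.5%, i.e. 7.5 cM.

7.5 cM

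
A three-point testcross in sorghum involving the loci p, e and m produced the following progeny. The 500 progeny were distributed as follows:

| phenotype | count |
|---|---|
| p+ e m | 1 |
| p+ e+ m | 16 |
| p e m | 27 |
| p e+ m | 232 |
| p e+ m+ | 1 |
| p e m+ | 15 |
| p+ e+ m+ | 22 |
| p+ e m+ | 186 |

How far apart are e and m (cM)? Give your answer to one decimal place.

The two most frequent reciprocal classes, p e+ m and p+ e m+, are the parental types, so the F1 was p e+ m / p+ e m+.
The two rarest classes, p e+ m+ and p+ e m, are the double crossovers. Comparing them with the parentals, only the m allele has switched, so m is the middle locus and the order is p – m – e.
Crossovers in the m–e interval produce the single-crossover classes p e m and p+ e+ m+ (27 + 22 = 49) plus the double crossovers (2).
RF(m–e) = (49 + 2) / 500 = 51/500 = 0.1020 → 10.2 cM.

10.2 cM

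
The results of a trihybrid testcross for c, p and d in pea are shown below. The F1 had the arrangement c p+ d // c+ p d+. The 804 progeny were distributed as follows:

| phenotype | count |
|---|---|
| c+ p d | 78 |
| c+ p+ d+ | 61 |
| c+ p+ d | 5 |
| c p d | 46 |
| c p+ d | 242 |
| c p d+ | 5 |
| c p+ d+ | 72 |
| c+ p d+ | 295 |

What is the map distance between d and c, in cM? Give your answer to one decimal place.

19.9 cM

The two rarest classes, c+ p+ d and c p d+, are the double crossovers. Comparing them with the parentals, only the c allele has switched, so c is the middle locus and the order is d – c – p.
Crossovers in the d–c interval produce the single-crossover classes c p+ d+ and c+ p d (72 + 78 = 150) plus the double crossovers (10).
RF(d–c) = (150 + 10) / 804 = 160/804 = 0.1990 → 19.9 cM.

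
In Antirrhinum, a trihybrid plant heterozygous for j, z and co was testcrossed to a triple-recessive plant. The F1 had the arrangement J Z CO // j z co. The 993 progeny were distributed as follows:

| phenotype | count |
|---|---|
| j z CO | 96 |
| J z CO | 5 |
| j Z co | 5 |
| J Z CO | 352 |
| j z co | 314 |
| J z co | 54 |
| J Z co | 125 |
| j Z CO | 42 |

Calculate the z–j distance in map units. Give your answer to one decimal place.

10.7 map units

The two rarest classes, J z CO and j Z co, are the double crossovers. Comparing them with the parentals, only the z allele has switched, so z is the middle locus and the order is j – z – co.
Crossovers in the j–z interval produce the single-crossover classes j Z CO and J z co (42 + 54 = 96) plus the double crossovers (10).
RF(j–z) = (96 + 10) / 993 = 106/993 = 0.1067 → 10.7 map units.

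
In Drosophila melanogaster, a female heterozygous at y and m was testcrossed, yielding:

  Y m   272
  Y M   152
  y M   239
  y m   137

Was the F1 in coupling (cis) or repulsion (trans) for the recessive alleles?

trans

The two most frequent classes are Y m (272) and y M (239); these are the parental (non-recombinant) types.
So the F1 carried Y m on one chromosome and y M on the other — the recessive alleles are on opposite chromosomes (trans / repulsion).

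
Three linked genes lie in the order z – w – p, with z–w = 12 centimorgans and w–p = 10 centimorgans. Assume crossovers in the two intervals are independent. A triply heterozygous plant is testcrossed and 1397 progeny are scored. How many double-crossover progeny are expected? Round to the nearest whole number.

Map distances give recombination frequencies of 0.120 and 0.100 for the two intervals.
With no interference, expected double-crossover frequency = 0.120 × 0.100 = 0.01200.
Expected number = 0.01200 × 1397 = 16.76 ≈ 17.

17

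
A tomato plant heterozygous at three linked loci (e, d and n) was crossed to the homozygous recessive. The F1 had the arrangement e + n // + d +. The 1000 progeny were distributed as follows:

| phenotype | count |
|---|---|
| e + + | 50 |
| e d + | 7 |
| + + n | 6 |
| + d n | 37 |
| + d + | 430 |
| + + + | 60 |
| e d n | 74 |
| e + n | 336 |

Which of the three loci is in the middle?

e

The two rarest classes, + + n and e d +, are the double crossovers. Comparing them with the parentals, only the e allele has switched, so e is the middle locus and the order is d – e – n.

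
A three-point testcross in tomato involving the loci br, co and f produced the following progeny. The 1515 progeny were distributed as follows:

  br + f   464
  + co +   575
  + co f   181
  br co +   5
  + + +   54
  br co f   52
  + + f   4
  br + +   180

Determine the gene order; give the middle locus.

br

The two most frequent reciprocal classes, + co + and br + f, are the parental types, so the F1 was + co + / br + f.
The two rarest classes, br co + and + + f, are the double crossovers. Comparing them with the parentals, only the br allele has switched, so br is the middle locus and the order is co – br – f.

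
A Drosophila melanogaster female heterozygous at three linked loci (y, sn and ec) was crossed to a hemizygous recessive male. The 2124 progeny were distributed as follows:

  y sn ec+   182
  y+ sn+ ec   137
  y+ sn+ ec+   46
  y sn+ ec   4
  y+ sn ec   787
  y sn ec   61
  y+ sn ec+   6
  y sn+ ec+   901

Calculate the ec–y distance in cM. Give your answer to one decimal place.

The two most frequent reciprocal classes, y+ sn ec and y sn+ ec+, are the parental types, so the F1 was y+ sn ec / y sn+ ec+.
The two rarest classes, y+ sn ec+ and y sn+ ec, are the double crossovers. Comparing them with the parentals, only the ec allele has switched, so ec is the middle locus and the order is y – ec – sn.
Crossovers in the y–ec interval produce the single-crossover classes y sn ec and y+ sn+ ec+ (61 + 46 = 107) plus the double crossovers (10).
RF(y–ec) = (107 + 10) / 2124 = 117/2124 = 0.0551 → 5.5 cM.

5.5 cM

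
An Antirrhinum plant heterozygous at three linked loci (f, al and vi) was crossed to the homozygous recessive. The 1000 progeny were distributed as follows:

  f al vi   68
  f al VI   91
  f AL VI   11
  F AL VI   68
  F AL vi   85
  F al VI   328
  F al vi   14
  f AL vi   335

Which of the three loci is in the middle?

vi

The two most frequent reciprocal classes, F al VI and f AL vi, are the parental types, so the F1 was F al VI / f AL vi.
The two rarest classes, F al vi and f AL VI, are the double crossovers. Comparing them with the parentals, only the vi allele has switched, so vi is the middle locus and the order is f – vi – al.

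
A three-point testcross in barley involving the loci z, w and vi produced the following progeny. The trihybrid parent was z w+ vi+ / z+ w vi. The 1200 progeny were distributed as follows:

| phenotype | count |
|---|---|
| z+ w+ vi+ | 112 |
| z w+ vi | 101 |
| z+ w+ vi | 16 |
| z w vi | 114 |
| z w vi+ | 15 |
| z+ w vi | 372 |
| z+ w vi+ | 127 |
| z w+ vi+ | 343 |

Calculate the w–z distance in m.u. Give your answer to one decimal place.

21.4 m.u.

The two rarest classes, z w vi+ and z+ w+ vi, are the double crossovers. Comparing them with the parentals, only the w allele has switched, so w is the middle locus and the order is vi – w – z.
Crossovers in the w–z interval produce the single-crossover classes z+ w+ vi+ and z w vi (112 + 114 = 226) plus the double crossovers (31).
RF(w–z) = (226 + 31) / 1200 = 257/1200 = 0.2142 → 21.4 m.u.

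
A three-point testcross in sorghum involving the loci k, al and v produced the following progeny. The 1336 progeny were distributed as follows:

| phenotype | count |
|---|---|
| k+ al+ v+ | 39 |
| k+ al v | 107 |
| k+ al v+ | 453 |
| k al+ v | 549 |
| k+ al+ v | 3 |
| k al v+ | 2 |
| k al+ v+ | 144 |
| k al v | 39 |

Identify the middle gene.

The two most frequent reciprocal classes, k al+ v and k+ al v+, are the parental types, so the F1 was k al+ v / k+ al v+.
The two rarest classes, k+ al+ v and k al v+, are the double crossovers. Comparing them with the parentals, only the k allele has switched, so k is the middle locus and the order is v – k – al.

k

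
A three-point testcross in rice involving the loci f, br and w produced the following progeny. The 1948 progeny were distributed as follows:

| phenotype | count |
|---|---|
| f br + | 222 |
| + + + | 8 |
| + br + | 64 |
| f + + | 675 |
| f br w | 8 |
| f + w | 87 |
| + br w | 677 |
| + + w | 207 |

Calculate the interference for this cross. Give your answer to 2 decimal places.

The two most frequent reciprocal classes, + br w and f + +, are the parental types, so the F1 was + br w / f + +.
The two rarest classes, f br w and + + +, are the double crossovers. Comparing them with the parentals, only the f allele has switched, so f is the middle locus and the order is br – f – w.
br–f: (429 + 16)/1948 = 0.2284; f–w: (151 + 16)/1948 = 0.0857.
Expected DCO frequency = 0.2284 × 0.0857 ≈ 0.01957; observed = 16/1948 ≈ 0.00821.
Coefficient of coincidence = 0.00821/0.01957 ≈ 0.42; interference = 1 − 0.42 = 0.58.

0.58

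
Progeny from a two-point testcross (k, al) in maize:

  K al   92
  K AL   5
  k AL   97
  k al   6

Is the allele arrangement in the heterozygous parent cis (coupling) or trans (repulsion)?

The two most frequent classes are K al (92) and k AL (97); these are the parental (non-recombinant) types.
So the F1 carried K al on one chromosome and k AL on the other — the recessive alleles are on opposite chromosomes (trans / repulsion).

trans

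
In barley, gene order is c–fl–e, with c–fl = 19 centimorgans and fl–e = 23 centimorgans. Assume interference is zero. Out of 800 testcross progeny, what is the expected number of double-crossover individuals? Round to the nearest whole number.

35

Map distances give recombination frequencies of 0.190 and 0.230 for the two intervals.
With no interference, expected double-crossover frequency = 0.190 × 0.230 = 0.04370.
Expected number = 0.04370 × 800 = 34.96 ≈ 35.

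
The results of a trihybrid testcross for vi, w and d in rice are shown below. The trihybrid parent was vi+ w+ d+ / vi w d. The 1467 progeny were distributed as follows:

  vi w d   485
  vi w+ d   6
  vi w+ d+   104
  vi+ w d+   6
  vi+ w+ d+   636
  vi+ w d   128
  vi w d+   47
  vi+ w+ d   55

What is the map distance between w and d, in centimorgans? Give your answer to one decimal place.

The two rarest classes, vi+ w d+ and vi w+ d, are the double crossovers. Comparing them with the parentals, only the w allele has switched, so w is the middle locus and the order is d – w – vi.
Crossovers in the d–w interval produce the single-crossover classes vi+ w+ d and vi w d+ (55 + 47 = 102) plus the double crossovers (12).
RF(d–w) = (102 + 12) / 1467 = 114/1467 = 0.0777 → 7.8 centimorgans.

7.8 centimorgans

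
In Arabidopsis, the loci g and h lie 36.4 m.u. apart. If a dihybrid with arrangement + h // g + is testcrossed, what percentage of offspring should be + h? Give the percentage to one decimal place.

A map distance of 36.4 m.u. corresponds to a recombination frequency of 0.364.
The F1 is + h / g +, so + h is a parental gamete class with expected frequency (1 − r)/2 = 0.636/2 = 0.3180.
That is 0.3180 = 31.8% of the progeny.

31.8%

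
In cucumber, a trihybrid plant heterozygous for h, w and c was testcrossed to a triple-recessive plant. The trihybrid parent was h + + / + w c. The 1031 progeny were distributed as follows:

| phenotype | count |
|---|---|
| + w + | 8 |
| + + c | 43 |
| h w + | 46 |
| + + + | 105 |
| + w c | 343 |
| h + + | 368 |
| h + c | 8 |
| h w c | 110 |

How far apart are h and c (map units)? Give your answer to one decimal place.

22.4 map units

The two rarest classes, h + c and + w +, are the double crossovers. Comparing them with the parentals, only the c allele has switched, so c is the middle locus and the order is h – c – w.
Crossovers in the h–c interval produce the single-crossover classes + + + and h w c (105 + 110 = 215) plus the double crossovers (16).
RF(h–c) = (215 + 16) / 1031 = 231/1031 = 0.2241 → 22.4 map units.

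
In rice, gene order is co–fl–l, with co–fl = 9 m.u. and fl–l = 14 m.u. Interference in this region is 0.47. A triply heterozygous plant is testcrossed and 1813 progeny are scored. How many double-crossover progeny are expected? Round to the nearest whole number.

Map distances give recombination frequencies of 0.090 and 0.140 for the two intervals.
With interference 0.47 (so coincidence = 0.53), expected double-crossover frequency = 0.090 × 0.140 × 0.53 = 0.00668.
Expected number = 0.00668 × 1813 = 12.11 ≈ 12.

12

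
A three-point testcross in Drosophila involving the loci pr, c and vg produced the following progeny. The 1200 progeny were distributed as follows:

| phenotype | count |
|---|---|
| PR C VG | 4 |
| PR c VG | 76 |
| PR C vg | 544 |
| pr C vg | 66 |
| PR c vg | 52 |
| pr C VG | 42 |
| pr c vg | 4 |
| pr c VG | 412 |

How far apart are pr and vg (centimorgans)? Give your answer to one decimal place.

12.5 centimorgans

The two most frequent reciprocal classes, PR C vg and pr c VG, are the parental types, so the F1 was PR C vg / pr c VG.
The two rarest classes, PR C VG and pr c vg, are the double crossovers. Comparing them with the parentals, only the vg allele has switched, so vg is the middle locus and the order is pr – vg – c.
Crossovers in the pr–vg interval produce the single-crossover classes pr C vg and PR c VG (66 + 76 = 142) plus the double crossovers (8).
RF(pr–vg) = (142 + 8) / 1200 = 150/1200 = 0.1250 → 12.5 centimorgans.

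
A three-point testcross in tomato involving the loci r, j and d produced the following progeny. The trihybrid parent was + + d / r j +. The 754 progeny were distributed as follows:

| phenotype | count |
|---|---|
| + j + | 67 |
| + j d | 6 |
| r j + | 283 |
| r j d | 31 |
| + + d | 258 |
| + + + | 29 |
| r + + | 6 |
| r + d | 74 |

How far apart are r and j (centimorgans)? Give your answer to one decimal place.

20.3 centimorgans

The two rarest classes, + j d and r + +, are the double crossovers. Comparing them with the parentals, only the j allele has switched, so j is the middle locus and the order is d – j – r.
Crossovers in the j–r interval produce the single-crossover classes r + d and + j + (74 + 67 = 141) plus the double crossovers (12).
RF(j–r) = (141 + 12) / 754 = 153/754 = 0.2029 → 20.3 centimorgans.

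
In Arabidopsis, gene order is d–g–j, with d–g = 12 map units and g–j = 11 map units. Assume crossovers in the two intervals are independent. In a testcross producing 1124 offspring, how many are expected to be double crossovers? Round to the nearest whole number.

Map distances give recombination frequencies of 0.120 and 0.110 for the two intervals.
With no interference, expected double-crossover frequency = 0.120 × 0.110 = 0.01320.
Expected number = 0.01320 × 1124 = 14.84 ≈ 15.

15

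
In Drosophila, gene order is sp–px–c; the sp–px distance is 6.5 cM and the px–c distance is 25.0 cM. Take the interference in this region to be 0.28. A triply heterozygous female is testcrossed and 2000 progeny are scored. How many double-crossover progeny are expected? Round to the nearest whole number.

Map distances give recombination frequencies of 0.065 and 0.250 for the two intervals.
With interference 0.28 (so coincidence = 0.72), expected double-crossover frequency = 0.065 × 0.250 × 0.72 = 0.01170.
Expected number = 0.01170 × 2000 = 23.40 ≈ 23.

23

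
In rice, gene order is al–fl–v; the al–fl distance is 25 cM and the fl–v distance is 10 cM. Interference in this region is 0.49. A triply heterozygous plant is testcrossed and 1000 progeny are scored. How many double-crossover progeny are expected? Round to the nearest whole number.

Map distances give recombination frequencies of 0.250 and 0.100 for the two intervals.
With interference 0.49 (so coincidence = 0.51), expected double-crossover frequency = 0.250 × 0.100 × 0.51 = 0.01275.
Expected number = 0.01275 × 1000 = 12.75 ≈ 13.

13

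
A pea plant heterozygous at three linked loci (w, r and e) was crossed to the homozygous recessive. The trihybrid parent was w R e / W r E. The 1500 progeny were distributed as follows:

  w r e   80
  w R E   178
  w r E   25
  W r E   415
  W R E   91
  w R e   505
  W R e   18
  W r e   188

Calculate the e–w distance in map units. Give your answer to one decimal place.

27.3 map units

The two rarest classes, W R e and w r E, are the double crossovers. Comparing them with the parentals, only the w allele has switched, so w is the middle locus and the order is r – w – e.
Crossovers in the w–e interval produce the single-crossover classes w R E and W r e (178 + 188 = 366) plus the double crossovers (43).
RF(w–e) = (366 + 43) / 1500 = 409/1500 = 0.2727 → 27.3 map units.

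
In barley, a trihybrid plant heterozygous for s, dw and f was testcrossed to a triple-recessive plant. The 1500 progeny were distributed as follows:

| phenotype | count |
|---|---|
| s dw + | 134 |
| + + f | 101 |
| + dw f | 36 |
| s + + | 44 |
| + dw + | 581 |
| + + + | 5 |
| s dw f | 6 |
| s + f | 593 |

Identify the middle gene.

dw

The two most frequent reciprocal classes, s + f and + dw +, are the parental types, so the F1 was s + f / + dw +.
The two rarest classes, s dw f and + + +, are the double crossovers. Comparing them with the parentals, only the dw allele has switched, so dw is the middle locus and the order is f – dw – s.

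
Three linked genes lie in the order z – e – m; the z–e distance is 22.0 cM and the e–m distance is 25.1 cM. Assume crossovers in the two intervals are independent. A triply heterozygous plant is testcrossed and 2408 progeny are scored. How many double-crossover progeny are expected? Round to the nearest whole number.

Map distances give recombination frequencies of 0.220 and 0.251 for the two intervals.
With no interference, expected double-crossover frequency = 0.220 × 0.251 = 0.05522.
Expected number = 0.05522 × 2408 = 132.97 ≈ 133.

133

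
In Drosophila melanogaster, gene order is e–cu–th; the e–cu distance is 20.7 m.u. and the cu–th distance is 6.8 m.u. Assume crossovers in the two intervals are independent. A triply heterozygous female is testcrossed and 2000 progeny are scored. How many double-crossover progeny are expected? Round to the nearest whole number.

28

Map distances give recombination frequencies of 0.207 and 0.068 for the two intervals.
With no interference, expected double-crossover frequency = 0.207 × 0.068 = 0.01408.
Expected number = 0.01408 × 2000 = 28.15 ≈ 28.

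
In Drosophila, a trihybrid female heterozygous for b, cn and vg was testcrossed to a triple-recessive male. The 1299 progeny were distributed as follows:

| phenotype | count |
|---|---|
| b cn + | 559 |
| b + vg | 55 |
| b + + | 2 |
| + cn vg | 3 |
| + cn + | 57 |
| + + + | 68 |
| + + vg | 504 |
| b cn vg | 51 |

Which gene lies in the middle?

cn

The two most frequent reciprocal classes, b cn + and + + vg, are the parental types, so the F1 was b cn + / + + vg.
The two rarest classes, b + + and + cn vg, are the double crossovers. Comparing them with the parentals, only the cn allele has switched, so cn is the middle locus and the order is b – cn – vg.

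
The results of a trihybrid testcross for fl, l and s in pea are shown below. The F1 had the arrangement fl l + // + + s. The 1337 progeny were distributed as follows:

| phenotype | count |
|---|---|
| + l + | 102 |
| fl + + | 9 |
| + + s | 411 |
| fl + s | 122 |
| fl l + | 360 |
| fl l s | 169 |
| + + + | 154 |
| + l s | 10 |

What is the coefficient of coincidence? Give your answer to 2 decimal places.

0.31

The two rarest classes, fl + + and + l s, are the double crossovers. Comparing them with the parentals, only the l allele has switched, so l is the middle locus and the order is s – l – fl.
s–l: (323 + 19)/1337 = 0.2558; l–fl: (224 + 19)/1337 = 0.1818.
Expected DCO frequency = 0.2558 × 0.1818 ≈ 0.04650; observed = 19/1337 ≈ 0.01421.
Coefficient of coincidence = 0.01421/0.04650 ≈ 0.31.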